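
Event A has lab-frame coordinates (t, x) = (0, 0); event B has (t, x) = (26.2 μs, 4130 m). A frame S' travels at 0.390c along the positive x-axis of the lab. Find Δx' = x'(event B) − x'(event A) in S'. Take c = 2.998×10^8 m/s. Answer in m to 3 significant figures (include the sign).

γ = 1/√(1 − 0.390²) = 1.0860
Δx' = γ(Δx − vΔt) = 1.0860 × (4130 m − 0.390×(2.998×10^8 m/s)×26.2×10^-6 s)
= 1.0860 × (1066.6 m) = 1160 m

Δx' ≈ 1160 m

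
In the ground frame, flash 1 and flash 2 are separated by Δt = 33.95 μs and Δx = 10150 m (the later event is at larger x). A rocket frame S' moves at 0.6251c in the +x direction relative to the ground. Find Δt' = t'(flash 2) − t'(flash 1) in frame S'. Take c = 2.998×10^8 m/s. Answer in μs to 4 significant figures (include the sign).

Δt' ≈ 16.38 μs

γ = 1/√(1 − 0.6251²) = 1.28116
Δt' = γ(Δt − vΔx/c²) = 1.28116 × (33.95 μs − 0.6251×10150 m / (2.998×10^8 m/s))
= 1.28116 × (12.7867 μs) = 16.38 μs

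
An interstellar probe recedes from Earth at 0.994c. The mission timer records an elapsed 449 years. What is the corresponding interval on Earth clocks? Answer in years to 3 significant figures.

γ = 1/√(1 − 0.994²) = 9.1424
Time dilation: Δt = γτ₀ = 9.1424 × 449 years = 4100 years

Δt ≈ 4100 years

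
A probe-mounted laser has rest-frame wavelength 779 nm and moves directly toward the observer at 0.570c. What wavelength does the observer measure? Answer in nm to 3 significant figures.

Relativistic Doppler: λ_obs = λ_src √((1−β)/(1+β))
= 779 × √(0.43000/1.5700) = 779 × 0.52334 = 408 nm

λ_obs ≈ 408 nm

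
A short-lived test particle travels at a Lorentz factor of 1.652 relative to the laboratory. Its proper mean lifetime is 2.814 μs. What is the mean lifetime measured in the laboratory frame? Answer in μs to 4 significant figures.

γ = 1.652 (given)
Time dilation: Δt = γτ₀ = 1.652 × 2.814 μs = 4.649 μs

Δt ≈ 4.649 μs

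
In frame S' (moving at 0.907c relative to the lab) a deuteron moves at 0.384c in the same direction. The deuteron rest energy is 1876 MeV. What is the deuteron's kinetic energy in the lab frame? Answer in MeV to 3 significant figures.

u_lab = (0.384 + 0.907)/(1 + 0.384×0.907) = 0.957511
γ = 1/√(1 − 0.957511²) = 3.4674
K = (γ − 1)m₀c² = (3.4674 − 1) × 1876 = 2.4674 × 1876 = 4630 MeV

K ≈ 4630 MeV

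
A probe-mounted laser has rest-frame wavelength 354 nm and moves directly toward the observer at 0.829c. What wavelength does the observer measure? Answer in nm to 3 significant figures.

Relativistic Doppler: λ_obs = λ_src √((1−β)/(1+β))
= 354 × √(0.17100/1.8290) = 354 × 0.30577 = 108 nm

λ_obs ≈ 108 nm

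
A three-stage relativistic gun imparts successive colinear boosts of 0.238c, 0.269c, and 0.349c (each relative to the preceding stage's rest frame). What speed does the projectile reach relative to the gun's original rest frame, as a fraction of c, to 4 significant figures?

Compose boost 2: (0.269 + 0.238)/(1 + 0.269×0.238) = 0.5070/1.06402 = 0.476494
Compose boost 3: (0.349 + 0.476494)/(1 + 0.349×0.476494) = 0.825494/1.16630 = 0.7078

u ≈ 0.7078c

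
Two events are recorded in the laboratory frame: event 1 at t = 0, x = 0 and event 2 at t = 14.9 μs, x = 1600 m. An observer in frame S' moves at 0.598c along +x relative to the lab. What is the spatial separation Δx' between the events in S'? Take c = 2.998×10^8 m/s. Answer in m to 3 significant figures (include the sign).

Δx' ≈ -1340 m

γ = 1/√(1 − 0.598²) = 1.2477
Δx' = γ(Δx − vΔt) = 1.2477 × (1600 m − 0.598×(2.998×10^8 m/s)×14.9×10^-6 s)
= 1.2477 × (-1071.3 m) = -1340 m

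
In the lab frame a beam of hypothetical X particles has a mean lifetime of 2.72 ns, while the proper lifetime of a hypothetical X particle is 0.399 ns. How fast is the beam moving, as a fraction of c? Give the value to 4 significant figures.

γ = Δt/τ₀ = 2.72/0.399 = 6.81704
β = √(1 − 1/γ²) = √(1 − 1/6.81704²) = 0.9892

β ≈ 0.9892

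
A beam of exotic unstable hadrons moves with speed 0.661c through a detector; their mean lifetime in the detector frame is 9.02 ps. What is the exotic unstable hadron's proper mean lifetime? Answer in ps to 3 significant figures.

τ₀ ≈ 6.77 ps

γ = 1/√(1 − 0.661²) = 1.3326
Proper time: τ₀ = Δt/γ = 9.02/1.3326 = 6.77 ps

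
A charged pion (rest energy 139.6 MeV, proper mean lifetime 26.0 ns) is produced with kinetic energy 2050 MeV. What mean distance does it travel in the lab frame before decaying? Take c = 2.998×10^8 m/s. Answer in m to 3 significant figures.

γ = 1 + K/(m₀c²) = 1 + 2050/139.6 = 15.685
β = √(1 − 1/γ²) = 0.99797
Dilated lifetime: γτ₀ = 15.685 × 26.0 ns = 407.81 ns
d = βc·γτ₀ = 0.99797 × (2.998×10^8 m/s) × 4.0781×10^-7 s = 122 m

d ≈ 122 m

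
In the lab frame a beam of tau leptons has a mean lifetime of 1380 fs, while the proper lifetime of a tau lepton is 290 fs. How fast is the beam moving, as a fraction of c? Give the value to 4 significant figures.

γ = Δt/τ₀ = 1380/290 = 4.75862
β = √(1 − 1/γ²) = √(1 − 1/4.75862²) = 0.9777

β ≈ 0.9777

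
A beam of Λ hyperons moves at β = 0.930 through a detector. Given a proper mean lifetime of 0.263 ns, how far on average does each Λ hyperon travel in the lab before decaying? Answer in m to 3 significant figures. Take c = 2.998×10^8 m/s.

γ = 1/√(1 − 0.930²) = 2.7206
Dilated lifetime: Δt = γτ₀ = 2.7206 × 0.263 ns = 0.71553 ns
d = vΔt = 0.930c × 0.71553 ns = 2.7881×10^8 m/s × 7.1553×10^-10 s = 0.199 m

d ≈ 0.199 m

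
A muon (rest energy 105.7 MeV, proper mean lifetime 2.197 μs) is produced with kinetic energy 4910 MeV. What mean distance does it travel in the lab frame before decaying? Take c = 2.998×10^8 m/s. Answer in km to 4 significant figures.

γ = 1 + K/(m₀c²) = 1 + 4910/105.7 = 47.4522
β = √(1 − 1/γ²) = 0.999778
Dilated lifetime: γτ₀ = 47.4522 × 2.197 μs = 104.253 μs
d = βc·γτ₀ = 0.999778 × (2.998×10^8 m/s) × 0.000104253 s = 31.25 km

d ≈ 31.25 km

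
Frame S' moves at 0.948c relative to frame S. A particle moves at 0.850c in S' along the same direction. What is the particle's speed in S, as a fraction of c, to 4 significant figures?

u ≈ 0.9957c

Relativistic velocity addition: u = (u' + v)/(1 + u'v/c²)
= (0.850 + 0.948)/(1 + 0.850×0.948) = 1.798/1.80580 = 0.9957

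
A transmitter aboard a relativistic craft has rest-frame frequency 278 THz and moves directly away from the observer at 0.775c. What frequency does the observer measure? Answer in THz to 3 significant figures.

Relativistic Doppler: f_obs = f_src √((1−β)/(1+β))
= 278 × √(0.22500/1.7750) = 278 × 0.35603 = 99.0 THz

f_obs ≈ 99.0 THz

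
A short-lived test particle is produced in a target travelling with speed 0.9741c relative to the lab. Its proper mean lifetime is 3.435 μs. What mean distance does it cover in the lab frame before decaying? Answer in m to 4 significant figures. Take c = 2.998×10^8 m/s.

d ≈ 4436 m

γ = 1/√(1 − 0.9741²) = 4.42248
Dilated lifetime: Δt = γτ₀ = 4.42248 × 3.435 μs = 15.1912 μs
d = vΔt = 0.9741c × 15.1912 μs = 2.92035×10^8 m/s × 1.51912×10^-5 s = 4436 m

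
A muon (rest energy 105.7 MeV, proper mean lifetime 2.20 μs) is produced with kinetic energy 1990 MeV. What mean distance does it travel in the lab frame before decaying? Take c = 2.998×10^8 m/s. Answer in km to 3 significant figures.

γ = 1 + K/(m₀c²) = 1 + 1990/105.7 = 19.827
β = √(1 − 1/γ²) = 0.99873
Dilated lifetime: γτ₀ = 19.827 × 2.20 μs = 43.619 μs
d = βc·γτ₀ = 0.99873 × (2.998×10^8 m/s) × 4.3619×10^-5 s = 13.1 km

d ≈ 13.1 km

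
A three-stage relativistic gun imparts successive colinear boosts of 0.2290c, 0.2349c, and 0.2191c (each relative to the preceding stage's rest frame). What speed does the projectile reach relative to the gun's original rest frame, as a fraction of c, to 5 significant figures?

Compose boost 2: (0.2349 + 0.2290)/(1 + 0.2349×0.2290) = 0.46390/1.053792 = 0.4402197
Compose boost 3: (0.2191 + 0.4402197)/(1 + 0.2191×0.4402197) = 0.6593197/1.096452 = 0.60132

u ≈ 0.60132c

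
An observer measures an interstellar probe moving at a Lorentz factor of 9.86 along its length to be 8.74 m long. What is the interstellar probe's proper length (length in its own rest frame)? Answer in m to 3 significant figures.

γ = 9.86 (given)
L₀ = γL = 9.86 × 8.74 = 86.2 m

L₀ ≈ 86.2 m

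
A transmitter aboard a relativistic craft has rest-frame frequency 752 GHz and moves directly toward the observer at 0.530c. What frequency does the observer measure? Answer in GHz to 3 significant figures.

Relativistic Doppler: f_obs = f_src √((1+β)/(1−β))
= 752 × √(1.5300/0.47000) = 752 × 1.8043 = 1360 GHz

f_obs ≈ 1360 GHz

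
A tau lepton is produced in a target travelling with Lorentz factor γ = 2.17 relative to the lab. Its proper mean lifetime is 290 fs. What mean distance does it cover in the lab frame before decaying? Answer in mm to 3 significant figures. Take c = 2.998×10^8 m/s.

β = √(1 − 1/γ²) = √(1 − 1/2.17²) = 0.88749
Dilated lifetime: Δt = γτ₀ = 2.17 × 290 fs = 629.30 fs
d = vΔt = 0.88749c × 629.30 fs = 2.6607×10^8 m/s × 6.2930×10^-13 s = 0.167 mm

d ≈ 0.167 mm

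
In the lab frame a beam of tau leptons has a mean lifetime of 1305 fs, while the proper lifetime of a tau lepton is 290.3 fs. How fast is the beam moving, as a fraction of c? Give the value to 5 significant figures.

γ = Δt/τ₀ = 1305/290.3 = 4.495350
β = √(1 − 1/γ²) = √(1 − 1/4.495350²) = 0.97494

β ≈ 0.97494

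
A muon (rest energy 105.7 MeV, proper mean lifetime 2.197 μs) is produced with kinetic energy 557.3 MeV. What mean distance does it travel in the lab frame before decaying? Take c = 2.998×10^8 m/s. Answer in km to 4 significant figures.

d ≈ 4.079 km

γ = 1 + K/(m₀c²) = 1 + 557.3/105.7 = 6.27247
β = √(1 − 1/γ²) = 0.987210
Dilated lifetime: γτ₀ = 6.27247 × 2.197 μs = 13.7806 μs
d = βc·γτ₀ = 0.987210 × (2.998×10^8 m/s) × 1.37806×10^-5 s = 4.079 km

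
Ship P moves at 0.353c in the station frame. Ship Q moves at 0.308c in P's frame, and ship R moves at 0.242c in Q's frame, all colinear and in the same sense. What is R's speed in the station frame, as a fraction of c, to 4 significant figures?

u ≈ 0.7325c

Compose boost 2: (0.308 + 0.353)/(1 + 0.308×0.353) = 0.6610/1.10872 = 0.596181
Compose boost 3: (0.242 + 0.596181)/(1 + 0.242×0.596181) = 0.838181/1.14428 = 0.7325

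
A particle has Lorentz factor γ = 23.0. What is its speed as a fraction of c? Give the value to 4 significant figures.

β = √(1 − 1/γ²) = √(1 − 1/23.0²) = √(0.998110) = 0.9991

β ≈ 0.9991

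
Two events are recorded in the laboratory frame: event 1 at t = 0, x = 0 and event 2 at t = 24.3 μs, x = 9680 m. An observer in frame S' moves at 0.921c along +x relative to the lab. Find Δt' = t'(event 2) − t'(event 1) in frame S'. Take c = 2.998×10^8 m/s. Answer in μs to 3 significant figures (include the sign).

Δt' ≈ -14.0 μs

γ = 1/√(1 − 0.921²) = 2.5670
Δt' = γ(Δt − vΔx/c²) = 2.5670 × (24.3 μs − 0.921×9680 m / (2.998×10^8 m/s))
= 2.5670 × (-5.4374 μs) = -14.0 μs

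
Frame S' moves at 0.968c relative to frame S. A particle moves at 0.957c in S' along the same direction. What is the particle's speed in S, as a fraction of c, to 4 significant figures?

u ≈ 0.9993c

Relativistic velocity addition: u = (u' + v)/(1 + u'v/c²)
= (0.957 + 0.968)/(1 + 0.957×0.968) = 1.925/1.92638 = 0.9993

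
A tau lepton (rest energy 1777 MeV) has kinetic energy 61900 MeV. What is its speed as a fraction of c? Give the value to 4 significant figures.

β ≈ 0.9996

γ = 1 + K/(m₀c²) = 1 + 61900/1777 = 35.8340
β = √(1 − 1/γ²) = 0.9996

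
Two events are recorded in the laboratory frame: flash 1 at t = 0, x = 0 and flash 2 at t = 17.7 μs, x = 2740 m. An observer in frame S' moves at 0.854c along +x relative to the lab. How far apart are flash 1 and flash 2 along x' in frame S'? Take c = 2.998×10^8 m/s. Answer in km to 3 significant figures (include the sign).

Δx' ≈ -3.44 km

γ = 1/√(1 − 0.854²) = 1.9221
Δx' = γ(Δx − vΔt) = 1.9221 × (2740 m − 0.854×(2.998×10^8 m/s)×17.7×10^-6 s)
= 1.9221 × (-1791.7 m) = -3.44 km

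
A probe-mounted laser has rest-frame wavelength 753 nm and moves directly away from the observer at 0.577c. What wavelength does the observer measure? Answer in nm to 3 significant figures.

Relativistic Doppler: λ_obs = λ_src √((1+β)/(1−β))
= 753 × √(1.5770/0.42300) = 753 × 1.9308 = 1450 nm

λ_obs ≈ 1450 nm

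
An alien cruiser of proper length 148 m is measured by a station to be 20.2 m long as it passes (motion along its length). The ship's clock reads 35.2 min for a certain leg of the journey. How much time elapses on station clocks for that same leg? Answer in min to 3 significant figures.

Length contraction ⇒ γ = L₀/L = 148/20.2 = 7.3267
Time dilation: Δt = γτ₀ = 7.3267 × 35.2 min = 258 min

Δt ≈ 258 min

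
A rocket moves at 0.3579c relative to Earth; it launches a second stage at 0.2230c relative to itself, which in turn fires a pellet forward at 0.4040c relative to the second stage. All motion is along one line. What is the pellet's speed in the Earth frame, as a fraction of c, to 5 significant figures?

Compose boost 2: (0.2230 + 0.3579)/(1 + 0.2230×0.3579) = 0.58090/1.079812 = 0.5379642
Compose boost 3: (0.4040 + 0.5379642)/(1 + 0.4040×0.5379642) = 0.9419642/1.217338 = 0.77379

u ≈ 0.77379c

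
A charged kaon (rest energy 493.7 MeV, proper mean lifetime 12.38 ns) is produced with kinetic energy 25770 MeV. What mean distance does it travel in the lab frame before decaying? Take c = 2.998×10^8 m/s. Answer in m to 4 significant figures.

d ≈ 197.4 m

γ = 1 + K/(m₀c²) = 1 + 25770/493.7 = 53.1977
β = √(1 − 1/γ²) = 0.999823
Dilated lifetime: γτ₀ = 53.1977 × 12.38 ns = 658.587 ns
d = βc·γτ₀ = 0.999823 × (2.998×10^8 m/s) × 6.58587×10^-7 s = 197.4 m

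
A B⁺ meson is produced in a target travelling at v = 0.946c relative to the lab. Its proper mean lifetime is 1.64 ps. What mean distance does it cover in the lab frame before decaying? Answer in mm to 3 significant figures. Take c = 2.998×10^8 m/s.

d ≈ 1.43 mm

γ = 1/√(1 − 0.946²) = 3.0848
Dilated lifetime: Δt = γτ₀ = 3.0848 × 1.64 ps = 5.0591 ps
d = vΔt = 0.946c × 5.0591 ps = 2.8361×10^8 m/s × 5.0591×10^-12 s = 1.43 mm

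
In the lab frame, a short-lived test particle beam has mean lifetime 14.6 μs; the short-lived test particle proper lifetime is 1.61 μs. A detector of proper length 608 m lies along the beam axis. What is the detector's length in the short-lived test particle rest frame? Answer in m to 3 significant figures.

L ≈ 67.0 m

Time dilation ⇒ γ = Δt/τ₀ = 14.6/1.61 = 9.0683
Length contraction: L = L₀/γ = 608/9.0683 = 67.0 m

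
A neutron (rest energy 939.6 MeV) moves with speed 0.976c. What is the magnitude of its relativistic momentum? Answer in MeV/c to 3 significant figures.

p ≈ 4210 MeV/c

γ = 1/√(1 − 0.976²) = 4.5920
p = γβm₀c = 4.5920 × 0.976 × 939.6 MeV/c = 4210 MeV/c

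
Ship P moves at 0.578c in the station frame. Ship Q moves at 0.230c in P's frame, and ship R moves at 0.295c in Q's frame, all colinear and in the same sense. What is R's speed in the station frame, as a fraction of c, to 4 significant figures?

Compose boost 2: (0.230 + 0.578)/(1 + 0.230×0.578) = 0.8080/1.13294 = 0.713189
Compose boost 3: (0.295 + 0.713189)/(1 + 0.295×0.713189) = 1.00819/1.21039 = 0.8329

u ≈ 0.8329c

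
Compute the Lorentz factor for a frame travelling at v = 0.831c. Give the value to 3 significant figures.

γ = 1/√(1 − β²) = 1/√(1 − 0.831²) = 1/√(0.30944) = 1.80

γ ≈ 1.80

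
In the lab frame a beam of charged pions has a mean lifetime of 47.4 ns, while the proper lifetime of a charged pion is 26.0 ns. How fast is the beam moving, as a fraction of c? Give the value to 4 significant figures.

γ = Δt/τ₀ = 47.4/26.0 = 1.82308
β = √(1 − 1/γ²) = √(1 − 1/1.82308²) = 0.8361

β ≈ 0.8361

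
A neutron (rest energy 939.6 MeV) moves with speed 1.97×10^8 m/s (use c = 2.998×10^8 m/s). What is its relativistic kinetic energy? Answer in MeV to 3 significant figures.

β = v/c = 1.97×10^8 / 2.998×10^8 = 0.65710
γ = 1/√(1 − 0.65710²) = 1.3266
K = (γ − 1)m₀c² = (1.3266 − 1) × 939.6 MeV = 0.32661 × 939.6 MeV = 307 MeV

K ≈ 307 MeV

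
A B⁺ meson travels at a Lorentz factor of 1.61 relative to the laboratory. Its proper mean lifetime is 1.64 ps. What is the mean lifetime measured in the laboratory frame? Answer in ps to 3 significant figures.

Δt ≈ 2.64 ps

γ = 1.61 (given)
Time dilation: Δt = γτ₀ = 1.61 × 1.64 ps = 2.64 ps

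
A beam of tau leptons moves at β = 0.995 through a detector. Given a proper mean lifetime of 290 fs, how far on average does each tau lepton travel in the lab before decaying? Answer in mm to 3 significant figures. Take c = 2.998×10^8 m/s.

d ≈ 0.866 mm

γ = 1/√(1 − 0.995²) = 10.013
Dilated lifetime: Δt = γτ₀ = 10.013 × 290 fs = 2903.6 fs
d = vΔt = 0.995c × 2903.6 fs = 2.9830×10^8 m/s × 2.9036×10^-12 s = 0.866 mm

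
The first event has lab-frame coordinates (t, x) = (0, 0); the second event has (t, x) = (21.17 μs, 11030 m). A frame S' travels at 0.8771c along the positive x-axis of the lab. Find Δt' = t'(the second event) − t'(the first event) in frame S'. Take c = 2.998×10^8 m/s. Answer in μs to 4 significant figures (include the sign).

Δt' ≈ -23.11 μs

γ = 1/√(1 − 0.8771²) = 2.08200
Δt' = γ(Δt − vΔx/c²) = 2.08200 × (21.17 μs − 0.8771×11030 m / (2.998×10^8 m/s))
= 2.08200 × (-11.0996 μs) = -23.11 μs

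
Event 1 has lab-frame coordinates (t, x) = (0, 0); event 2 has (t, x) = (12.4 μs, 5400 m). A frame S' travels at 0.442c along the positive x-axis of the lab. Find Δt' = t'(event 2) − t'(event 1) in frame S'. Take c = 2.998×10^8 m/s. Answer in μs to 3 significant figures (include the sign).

γ = 1/√(1 − 0.442²) = 1.1148
Δt' = γ(Δt − vΔx/c²) = 1.1148 × (12.4 μs − 0.442×5400 m / (2.998×10^8 m/s))
= 1.1148 × (4.4387 μs) = 4.95 μs

Δt' ≈ 4.95 μs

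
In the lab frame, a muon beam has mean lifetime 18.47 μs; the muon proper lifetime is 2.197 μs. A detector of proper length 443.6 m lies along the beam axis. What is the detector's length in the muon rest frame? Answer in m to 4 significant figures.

Time dilation ⇒ γ = Δt/τ₀ = 18.47/2.197 = 8.40692
Length contraction: L = L₀/γ = 443.6/8.40692 = 52.77 m

L ≈ 52.77 m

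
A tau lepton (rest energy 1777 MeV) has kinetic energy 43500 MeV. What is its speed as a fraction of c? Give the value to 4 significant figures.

β ≈ 0.9992

γ = 1 + K/(m₀c²) = 1 + 43500/1777 = 25.4795
β = √(1 − 1/γ²) = 0.9992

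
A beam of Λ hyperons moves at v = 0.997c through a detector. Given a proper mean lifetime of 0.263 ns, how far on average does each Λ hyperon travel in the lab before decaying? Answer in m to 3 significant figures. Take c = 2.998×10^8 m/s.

γ = 1/√(1 − 0.997²) = 12.920
Dilated lifetime: Δt = γτ₀ = 12.920 × 0.263 ns = 3.3979 ns
d = vΔt = 0.997c × 3.3979 ns = 2.9890×10^8 m/s × 3.3979×10^-9 s = 1.02 m

d ≈ 1.02 m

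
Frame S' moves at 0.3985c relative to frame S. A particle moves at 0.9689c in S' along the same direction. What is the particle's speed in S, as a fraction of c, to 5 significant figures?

u ≈ 0.98650c

Relativistic velocity addition: u = (u' + v)/(1 + u'v/c²)
= (0.9689 + 0.3985)/(1 + 0.9689×0.3985) = 1.3674/1.386107 = 0.98650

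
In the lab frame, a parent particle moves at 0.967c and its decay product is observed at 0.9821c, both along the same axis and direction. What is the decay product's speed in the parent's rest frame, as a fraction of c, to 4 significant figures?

u' ≈ 0.3001c

Inverse velocity addition: u' = (u − v)/(1 − uv/c²)
= (0.9821 − 0.967)/(1 − 0.9821×0.967) = 0.01510/0.0503093 = 0.3001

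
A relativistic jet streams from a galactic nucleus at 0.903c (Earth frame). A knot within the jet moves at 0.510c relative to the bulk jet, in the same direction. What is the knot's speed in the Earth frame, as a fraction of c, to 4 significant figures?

Relativistic velocity addition: u = (u' + v)/(1 + u'v/c²)
= (0.510 + 0.903)/(1 + 0.510×0.903) = 1.413/1.46053 = 0.9675

u ≈ 0.9675c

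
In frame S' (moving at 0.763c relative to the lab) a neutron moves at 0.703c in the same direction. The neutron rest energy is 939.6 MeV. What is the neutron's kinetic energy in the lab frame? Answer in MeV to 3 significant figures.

u_lab = (0.703 + 0.763)/(1 + 0.703×0.763) = 0.954185
γ = 1/√(1 − 0.954185²) = 3.3421
K = (γ − 1)m₀c² = (3.3421 − 1) × 939.6 = 2.3421 × 939.6 = 2200 MeV

K ≈ 2200 MeV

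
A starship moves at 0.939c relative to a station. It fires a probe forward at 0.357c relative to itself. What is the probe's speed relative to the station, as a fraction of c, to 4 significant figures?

Relativistic velocity addition: u = (u' + v)/(1 + u'v/c²)
= (0.357 + 0.939)/(1 + 0.357×0.939) = 1.296/1.33522 = 0.9706

u ≈ 0.9706c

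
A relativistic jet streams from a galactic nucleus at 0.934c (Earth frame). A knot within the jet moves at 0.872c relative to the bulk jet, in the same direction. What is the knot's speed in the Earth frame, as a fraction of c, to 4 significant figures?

u ≈ 0.9953c

Relativistic velocity addition: u = (u' + v)/(1 + u'v/c²)
= (0.872 + 0.934)/(1 + 0.872×0.934) = 1.806/1.81445 = 0.9953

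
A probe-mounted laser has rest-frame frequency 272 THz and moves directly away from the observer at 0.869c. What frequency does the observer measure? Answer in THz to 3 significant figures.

Relativistic Doppler: f_obs = f_src √((1−β)/(1+β))
= 272 × √(0.13100/1.8690) = 272 × 0.26475 = 72.0 THz

f_obs ≈ 72.0 THz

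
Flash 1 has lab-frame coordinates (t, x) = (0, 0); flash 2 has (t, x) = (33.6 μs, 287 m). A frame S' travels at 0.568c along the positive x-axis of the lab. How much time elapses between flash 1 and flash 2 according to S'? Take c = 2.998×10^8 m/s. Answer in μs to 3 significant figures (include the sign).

γ = 1/√(1 − 0.568²) = 1.2150
Δt' = γ(Δt − vΔx/c²) = 1.2150 × (33.6 μs − 0.568×287 m / (2.998×10^8 m/s))
= 1.2150 × (33.056 μs) = 40.2 μs

Δt' ≈ 40.2 μs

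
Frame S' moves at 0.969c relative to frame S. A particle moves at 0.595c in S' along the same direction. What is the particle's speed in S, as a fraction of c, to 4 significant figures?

Relativistic velocity addition: u = (u' + v)/(1 + u'v/c²)
= (0.595 + 0.969)/(1 + 0.595×0.969) = 1.564/1.57655 = 0.9920

u ≈ 0.9920c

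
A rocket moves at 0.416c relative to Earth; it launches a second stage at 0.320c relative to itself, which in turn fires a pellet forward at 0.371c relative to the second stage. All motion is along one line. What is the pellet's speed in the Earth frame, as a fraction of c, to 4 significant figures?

u ≈ 0.8224c

Compose boost 2: (0.320 + 0.416)/(1 + 0.320×0.416) = 0.7360/1.13312 = 0.649534
Compose boost 3: (0.371 + 0.649534)/(1 + 0.371×0.649534) = 1.02053/1.24098 = 0.8224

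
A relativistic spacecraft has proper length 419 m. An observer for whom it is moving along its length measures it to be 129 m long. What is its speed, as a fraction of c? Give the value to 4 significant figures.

β ≈ 0.9514

γ = L₀/L = 419/129 = 3.24806
β = √(1 − 1/γ²) = 0.9514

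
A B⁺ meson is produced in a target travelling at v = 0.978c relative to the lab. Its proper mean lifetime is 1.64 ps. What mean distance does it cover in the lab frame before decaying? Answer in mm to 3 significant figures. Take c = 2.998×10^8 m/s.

d ≈ 2.31 mm

γ = 1/√(1 − 0.978²) = 4.7938
Dilated lifetime: Δt = γτ₀ = 4.7938 × 1.64 ps = 7.8618 ps
d = vΔt = 0.978c × 7.8618 ps = 2.9320×10^8 m/s × 7.8618×10^-12 s = 2.31 mm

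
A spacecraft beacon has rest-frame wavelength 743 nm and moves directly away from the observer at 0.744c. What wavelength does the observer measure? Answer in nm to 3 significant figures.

Relativistic Doppler: λ_obs = λ_src √((1+β)/(1−β))
= 743 × √(1.7440/0.25600) = 743 × 2.6101 = 1940 nm

λ_obs ≈ 1940 nm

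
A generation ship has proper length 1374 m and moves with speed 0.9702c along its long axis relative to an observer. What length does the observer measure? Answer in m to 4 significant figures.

L ≈ 332.9 m

γ = 1/√(1 − 0.9702²) = 4.12702
Length contraction: L = L₀/γ = 1374/4.12702 = 332.9 m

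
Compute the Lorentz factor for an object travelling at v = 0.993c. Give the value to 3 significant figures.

γ ≈ 8.47

γ = 1/√(1 − β²) = 1/√(1 − 0.993²) = 1/√(0.013951) = 8.47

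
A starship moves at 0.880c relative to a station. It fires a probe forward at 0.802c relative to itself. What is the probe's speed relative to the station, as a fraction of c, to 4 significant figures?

Relativistic velocity addition: u = (u' + v)/(1 + u'v/c²)
= (0.802 + 0.880)/(1 + 0.802×0.880) = 1.682/1.70576 = 0.9861

u ≈ 0.9861c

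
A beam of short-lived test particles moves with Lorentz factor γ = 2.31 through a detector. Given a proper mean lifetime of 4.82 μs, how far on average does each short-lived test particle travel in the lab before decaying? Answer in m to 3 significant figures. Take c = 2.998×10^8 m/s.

β = √(1 − 1/γ²) = √(1 − 1/2.31²) = 0.90144
Dilated lifetime: Δt = γτ₀ = 2.31 × 4.82 μs = 11.134 μs
d = vΔt = 0.90144c × 11.134 μs = 2.7025×10^8 m/s × 1.1134×10^-5 s = 3010 m

d ≈ 3010 m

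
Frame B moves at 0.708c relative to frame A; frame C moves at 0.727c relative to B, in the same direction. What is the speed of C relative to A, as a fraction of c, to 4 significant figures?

u ≈ 0.9474c

Compose boost 2: (0.727 + 0.708)/(1 + 0.727×0.708) = 1.435/1.51472 = 0.9474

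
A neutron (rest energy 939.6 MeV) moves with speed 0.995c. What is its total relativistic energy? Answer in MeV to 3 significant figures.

E ≈ 9410 MeV

γ = 1/√(1 − 0.995²) = 10.013
E = γm₀c² = 10.013 × 939.6 MeV = 9410 MeV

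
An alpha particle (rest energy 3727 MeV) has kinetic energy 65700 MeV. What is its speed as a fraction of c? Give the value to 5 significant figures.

γ = 1 + K/(m₀c²) = 1 + 65700/3727 = 18.62812
β = √(1 − 1/γ²) = 0.99856

β ≈ 0.99856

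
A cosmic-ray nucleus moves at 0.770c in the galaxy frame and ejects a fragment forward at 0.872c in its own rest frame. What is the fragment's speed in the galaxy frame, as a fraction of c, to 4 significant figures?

Compose boost 2: (0.872 + 0.770)/(1 + 0.872×0.770) = 1.642/1.67144 = 0.9824

u ≈ 0.9824c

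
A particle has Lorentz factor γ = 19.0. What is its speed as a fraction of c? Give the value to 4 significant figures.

β ≈ 0.9986

β = √(1 − 1/γ²) = √(1 − 1/19.0²) = √(0.997230) = 0.9986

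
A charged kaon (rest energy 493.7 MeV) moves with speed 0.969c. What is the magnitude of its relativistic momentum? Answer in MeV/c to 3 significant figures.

γ = 1/√(1 − 0.969²) = 4.0476
p = γβm₀c = 4.0476 × 0.969 × 493.7 MeV/c = 1940 MeV/c

p ≈ 1940 MeV/c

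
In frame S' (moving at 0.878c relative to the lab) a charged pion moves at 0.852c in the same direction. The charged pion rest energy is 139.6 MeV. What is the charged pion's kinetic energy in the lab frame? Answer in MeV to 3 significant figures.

K ≈ 834 MeV

u_lab = (0.852 + 0.878)/(1 + 0.852×0.878) = 0.989671
γ = 1/√(1 − 0.989671²) = 6.9755
K = (γ − 1)m₀c² = (6.9755 − 1) × 139.6 = 5.9755 × 139.6 = 834 MeV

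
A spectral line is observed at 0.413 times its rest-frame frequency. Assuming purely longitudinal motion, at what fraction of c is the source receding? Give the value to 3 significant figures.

f_obs/f_src = √((1−β)/(1+β)) = 0.413  ⇒  (1−β)/(1+β) = 0.17057
β = |1 − D²|/(1 + D²) = |1 − 0.17057|/(1 + 0.17057) = 0.709

β ≈ 0.709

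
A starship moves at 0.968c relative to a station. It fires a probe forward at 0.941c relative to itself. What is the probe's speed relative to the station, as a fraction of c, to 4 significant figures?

Relativistic velocity addition: u = (u' + v)/(1 + u'v/c²)
= (0.941 + 0.968)/(1 + 0.941×0.968) = 1.909/1.91089 = 0.9990

u ≈ 0.9990c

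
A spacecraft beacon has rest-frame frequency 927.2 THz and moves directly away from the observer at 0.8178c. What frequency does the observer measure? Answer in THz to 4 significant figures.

f_obs ≈ 293.5 THz

Relativistic Doppler: f_obs = f_src √((1−β)/(1+β))
= 927.2 × √(0.182200/1.81780) = 927.2 × 0.316593 = 293.5 THz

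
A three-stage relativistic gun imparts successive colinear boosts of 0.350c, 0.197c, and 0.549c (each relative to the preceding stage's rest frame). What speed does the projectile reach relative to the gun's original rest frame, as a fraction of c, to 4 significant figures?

u ≈ 0.8281c

Compose boost 2: (0.197 + 0.350)/(1 + 0.197×0.350) = 0.5470/1.06895 = 0.511717
Compose boost 3: (0.549 + 0.511717)/(1 + 0.549×0.511717) = 1.06072/1.28093 = 0.8281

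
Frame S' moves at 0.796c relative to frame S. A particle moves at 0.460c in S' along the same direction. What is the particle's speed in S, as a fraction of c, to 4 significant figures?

u ≈ 0.9194c

Relativistic velocity addition: u = (u' + v)/(1 + u'v/c²)
= (0.460 + 0.796)/(1 + 0.460×0.796) = 1.256/1.36616 = 0.9194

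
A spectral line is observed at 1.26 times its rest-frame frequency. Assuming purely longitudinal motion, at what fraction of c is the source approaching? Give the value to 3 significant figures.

β ≈ 0.227

f_obs/f_src = √((1+β)/(1−β)) = 1.26  ⇒  (1+β)/(1−β) = 1.5876
β = |1 − D²|/(1 + D²) = |1 − 1.5876|/(1 + 1.5876) = 0.227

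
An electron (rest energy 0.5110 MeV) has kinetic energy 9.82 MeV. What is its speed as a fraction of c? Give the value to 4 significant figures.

γ = 1 + K/(m₀c²) = 1 + 9.82/0.5110 = 20.2172
β = √(1 − 1/γ²) = 0.9988

β ≈ 0.9988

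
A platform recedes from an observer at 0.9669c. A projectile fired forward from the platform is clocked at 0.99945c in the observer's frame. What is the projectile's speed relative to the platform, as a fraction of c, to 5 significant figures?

u' ≈ 0.96783c

Inverse velocity addition: u' = (u − v)/(1 − uv/c²)
= (0.99945 − 0.9669)/(1 − 0.99945×0.9669) = 0.032550/0.03363180 = 0.96783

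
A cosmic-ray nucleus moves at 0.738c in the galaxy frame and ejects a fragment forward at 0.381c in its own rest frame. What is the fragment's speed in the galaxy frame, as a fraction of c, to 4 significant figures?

Compose boost 2: (0.381 + 0.738)/(1 + 0.381×0.738) = 1.119/1.28118 = 0.8734

u ≈ 0.8734c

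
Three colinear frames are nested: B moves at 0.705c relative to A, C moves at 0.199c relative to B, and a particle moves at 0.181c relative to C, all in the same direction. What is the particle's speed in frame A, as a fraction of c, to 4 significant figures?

u ≈ 0.8516c

Compose boost 2: (0.199 + 0.705)/(1 + 0.199×0.705) = 0.9040/1.14030 = 0.792777
Compose boost 3: (0.181 + 0.792777)/(1 + 0.181×0.792777) = 0.973777/1.14349 = 0.8516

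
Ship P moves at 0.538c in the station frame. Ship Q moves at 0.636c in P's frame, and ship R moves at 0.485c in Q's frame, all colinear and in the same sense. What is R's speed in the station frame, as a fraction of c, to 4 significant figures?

Compose boost 2: (0.636 + 0.538)/(1 + 0.636×0.538) = 1.174/1.34217 = 0.874704
Compose boost 3: (0.485 + 0.874704)/(1 + 0.485×0.874704) = 1.35970/1.42423 = 0.9547

u ≈ 0.9547c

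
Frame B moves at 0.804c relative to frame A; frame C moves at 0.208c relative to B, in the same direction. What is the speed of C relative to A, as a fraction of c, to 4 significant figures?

u ≈ 0.8670c

Compose boost 2: (0.208 + 0.804)/(1 + 0.208×0.804) = 1.012/1.16723 = 0.8670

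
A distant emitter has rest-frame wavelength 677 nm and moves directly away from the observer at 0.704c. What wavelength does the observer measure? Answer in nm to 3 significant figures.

λ_obs ≈ 1620 nm

Relativistic Doppler: λ_obs = λ_src √((1+β)/(1−β))
= 677 × √(1.7040/0.29600) = 677 × 2.3993 = 1620 nm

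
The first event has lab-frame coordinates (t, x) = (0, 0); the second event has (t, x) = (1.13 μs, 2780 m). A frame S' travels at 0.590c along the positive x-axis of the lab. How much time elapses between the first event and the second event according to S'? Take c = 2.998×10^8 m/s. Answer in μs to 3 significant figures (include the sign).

Δt' ≈ -5.38 μs

γ = 1/√(1 − 0.590²) = 1.2385
Δt' = γ(Δt − vΔx/c²) = 1.2385 × (1.13 μs − 0.590×2780 m / (2.998×10^8 m/s))
= 1.2385 × (-4.3410 μs) = -5.38 μs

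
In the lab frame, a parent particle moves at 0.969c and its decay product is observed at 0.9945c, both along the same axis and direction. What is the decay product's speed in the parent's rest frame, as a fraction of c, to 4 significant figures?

Inverse velocity addition: u' = (u − v)/(1 − uv/c²)
= (0.9945 − 0.969)/(1 − 0.9945×0.969) = 0.02550/0.0363295 = 0.7019

u' ≈ 0.7019c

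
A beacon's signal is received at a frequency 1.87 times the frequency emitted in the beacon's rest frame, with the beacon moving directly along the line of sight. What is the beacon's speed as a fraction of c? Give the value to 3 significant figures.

f_obs/f_src = √((1+β)/(1−β)) = 1.87  ⇒  (1+β)/(1−β) = 3.4969
β = |1 − D²|/(1 + D²) = |1 − 3.4969|/(1 + 3.4969) = 0.555

β ≈ 0.555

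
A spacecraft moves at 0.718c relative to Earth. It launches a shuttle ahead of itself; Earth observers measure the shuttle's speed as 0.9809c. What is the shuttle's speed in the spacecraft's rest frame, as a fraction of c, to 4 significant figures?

Inverse velocity addition: u' = (u − v)/(1 − uv/c²)
= (0.9809 − 0.718)/(1 − 0.9809×0.718) = 0.2629/0.295714 = 0.8890

u' ≈ 0.8890c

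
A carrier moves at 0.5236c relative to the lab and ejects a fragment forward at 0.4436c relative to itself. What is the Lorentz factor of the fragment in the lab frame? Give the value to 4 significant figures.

u_lab = (0.4436 + 0.5236)/(1 + 0.4436×0.5236) = 0.96720/1.232269 = 0.7848936
γ = 1/√(1 − 0.7848936²) = 1.614

γ ≈ 1.614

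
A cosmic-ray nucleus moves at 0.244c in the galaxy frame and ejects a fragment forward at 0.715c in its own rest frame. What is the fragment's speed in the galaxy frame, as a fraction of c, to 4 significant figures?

u ≈ 0.8165c

Compose boost 2: (0.715 + 0.244)/(1 + 0.715×0.244) = 0.9590/1.17446 = 0.8165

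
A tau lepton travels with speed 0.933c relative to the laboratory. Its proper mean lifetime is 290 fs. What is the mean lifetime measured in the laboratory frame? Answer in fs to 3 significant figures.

γ = 1/√(1 − 0.933²) = 2.7787
Time dilation: Δt = γτ₀ = 2.7787 × 290 fs = 806 fs

Δt ≈ 806 fs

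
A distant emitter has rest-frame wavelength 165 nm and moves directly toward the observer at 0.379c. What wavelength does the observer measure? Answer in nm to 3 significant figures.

λ_obs ≈ 111 nm

Relativistic Doppler: λ_obs = λ_src √((1−β)/(1+β))
= 165 × √(0.62100/1.3790) = 165 × 0.67106 = 111 nm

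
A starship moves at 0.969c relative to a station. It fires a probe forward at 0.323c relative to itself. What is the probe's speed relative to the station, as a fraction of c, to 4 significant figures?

Relativistic velocity addition: u = (u' + v)/(1 + u'v/c²)
= (0.323 + 0.969)/(1 + 0.323×0.969) = 1.292/1.31299 = 0.9840

u ≈ 0.9840c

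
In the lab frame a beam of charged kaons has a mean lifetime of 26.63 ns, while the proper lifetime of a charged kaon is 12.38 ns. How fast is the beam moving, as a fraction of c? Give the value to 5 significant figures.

γ = Δt/τ₀ = 26.63/12.38 = 2.151050
β = √(1 − 1/γ²) = √(1 − 1/2.151050²) = 0.88537

β ≈ 0.88537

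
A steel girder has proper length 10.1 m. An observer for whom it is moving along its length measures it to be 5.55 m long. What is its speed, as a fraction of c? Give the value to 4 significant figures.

γ = L₀/L = 10.1/5.55 = 1.81982
β = √(1 − 1/γ²) = 0.8355

β ≈ 0.8355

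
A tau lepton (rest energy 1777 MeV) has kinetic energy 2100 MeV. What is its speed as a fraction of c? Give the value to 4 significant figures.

β ≈ 0.8888

γ = 1 + K/(m₀c²) = 1 + 2100/1777 = 2.18177
β = √(1 − 1/γ²) = 0.8888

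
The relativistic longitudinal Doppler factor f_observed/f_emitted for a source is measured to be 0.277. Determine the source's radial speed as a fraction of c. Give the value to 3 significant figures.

β ≈ 0.857

f_obs/f_src = √((1−β)/(1+β)) = 0.277  ⇒  (1−β)/(1+β) = 0.076729
β = |1 − D²|/(1 + D²) = |1 − 0.076729|/(1 + 0.076729) = 0.857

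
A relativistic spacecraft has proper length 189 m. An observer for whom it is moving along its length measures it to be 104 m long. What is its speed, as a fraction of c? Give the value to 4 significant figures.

β ≈ 0.8350

γ = L₀/L = 189/104 = 1.81731
β = √(1 − 1/γ²) = 0.8350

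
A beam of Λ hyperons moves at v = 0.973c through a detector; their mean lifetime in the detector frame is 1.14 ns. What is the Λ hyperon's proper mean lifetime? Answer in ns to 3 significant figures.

γ = 1/√(1 − 0.973²) = 4.3327
Proper time: τ₀ = Δt/γ = 1.14/4.3327 = 0.263 ns

τ₀ ≈ 0.263 ns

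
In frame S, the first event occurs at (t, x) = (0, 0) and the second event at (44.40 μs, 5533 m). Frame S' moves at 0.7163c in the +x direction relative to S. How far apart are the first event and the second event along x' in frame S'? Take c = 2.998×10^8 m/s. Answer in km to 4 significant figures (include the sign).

Δx' ≈ -5.735 km

γ = 1/√(1 − 0.7163²) = 1.43309
Δx' = γ(Δx − vΔt) = 1.43309 × (5533 m − 0.7163×(2.998×10^8 m/s)×44.40×10^-6 s)
= 1.43309 × (-4001.76 m) = -5.735 km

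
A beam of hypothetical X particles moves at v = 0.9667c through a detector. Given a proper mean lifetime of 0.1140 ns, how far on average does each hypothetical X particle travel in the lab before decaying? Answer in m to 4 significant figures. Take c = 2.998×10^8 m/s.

γ = 1/√(1 − 0.9667²) = 3.90759
Dilated lifetime: Δt = γτ₀ = 3.90759 × 0.1140 ns = 0.445465 ns
d = vΔt = 0.9667c × 0.445465 ns = 2.89817×10^8 m/s × 4.45465×10^-10 s = 0.1291 m

d ≈ 0.1291 m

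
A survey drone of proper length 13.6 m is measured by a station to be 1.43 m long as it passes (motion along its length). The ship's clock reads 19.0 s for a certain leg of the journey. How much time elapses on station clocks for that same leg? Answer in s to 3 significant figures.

Δt ≈ 181 s

Length contraction ⇒ γ = L₀/L = 13.6/1.43 = 9.5105
Time dilation: Δt = γτ₀ = 9.5105 × 19.0 s = 181 s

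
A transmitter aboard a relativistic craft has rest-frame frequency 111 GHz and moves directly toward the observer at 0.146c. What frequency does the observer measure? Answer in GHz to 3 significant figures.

f_obs ≈ 129 GHz

Relativistic Doppler: f_obs = f_src √((1+β)/(1−β))
= 111 × √(1.1460/0.85400) = 111 × 1.1584 = 129 GHz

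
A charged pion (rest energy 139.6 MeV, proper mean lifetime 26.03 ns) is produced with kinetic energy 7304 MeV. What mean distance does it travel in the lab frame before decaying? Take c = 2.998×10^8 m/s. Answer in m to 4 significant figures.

γ = 1 + K/(m₀c²) = 1 + 7304/139.6 = 53.3209
β = √(1 − 1/γ²) = 0.999824
Dilated lifetime: γτ₀ = 53.3209 × 26.03 ns = 1387.94 ns
d = βc·γτ₀ = 0.999824 × (2.998×10^8 m/s) × 1.38794×10^-6 s = 416.0 m

d ≈ 416.0 m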